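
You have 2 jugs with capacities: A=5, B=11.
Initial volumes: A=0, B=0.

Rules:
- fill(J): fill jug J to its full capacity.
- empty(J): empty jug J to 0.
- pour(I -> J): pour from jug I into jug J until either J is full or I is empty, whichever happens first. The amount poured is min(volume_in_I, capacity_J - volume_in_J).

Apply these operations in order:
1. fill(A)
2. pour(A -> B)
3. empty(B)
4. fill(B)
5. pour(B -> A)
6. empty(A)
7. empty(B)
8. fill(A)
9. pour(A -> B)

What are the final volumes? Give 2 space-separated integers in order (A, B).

Step 1: fill(A) -> (A=5 B=0)
Step 2: pour(A -> B) -> (A=0 B=5)
Step 3: empty(B) -> (A=0 B=0)
Step 4: fill(B) -> (A=0 B=11)
Step 5: pour(B -> A) -> (A=5 B=6)
Step 6: empty(A) -> (A=0 B=6)
Step 7: empty(B) -> (A=0 B=0)
Step 8: fill(A) -> (A=5 B=0)
Step 9: pour(A -> B) -> (A=0 B=5)

Answer: 0 5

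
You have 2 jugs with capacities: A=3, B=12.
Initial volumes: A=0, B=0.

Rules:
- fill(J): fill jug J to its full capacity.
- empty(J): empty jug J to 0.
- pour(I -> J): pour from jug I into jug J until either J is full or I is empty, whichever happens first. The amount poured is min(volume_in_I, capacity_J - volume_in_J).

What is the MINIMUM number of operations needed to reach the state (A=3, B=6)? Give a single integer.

BFS from (A=0, B=0). One shortest path:
  1. fill(B) -> (A=0 B=12)
  2. pour(B -> A) -> (A=3 B=9)
  3. empty(A) -> (A=0 B=9)
  4. pour(B -> A) -> (A=3 B=6)
Reached target in 4 moves.

Answer: 4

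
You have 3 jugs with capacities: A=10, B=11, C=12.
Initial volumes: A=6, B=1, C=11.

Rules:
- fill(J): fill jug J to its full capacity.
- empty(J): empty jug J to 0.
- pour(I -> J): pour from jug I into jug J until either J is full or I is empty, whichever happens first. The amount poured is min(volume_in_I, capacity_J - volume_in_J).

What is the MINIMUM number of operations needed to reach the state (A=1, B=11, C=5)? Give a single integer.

Answer: 5

Derivation:
BFS from (A=6, B=1, C=11). One shortest path:
  1. pour(A -> C) -> (A=5 B=1 C=12)
  2. empty(C) -> (A=5 B=1 C=0)
  3. pour(A -> C) -> (A=0 B=1 C=5)
  4. pour(B -> A) -> (A=1 B=0 C=5)
  5. fill(B) -> (A=1 B=11 C=5)
Reached target in 5 moves.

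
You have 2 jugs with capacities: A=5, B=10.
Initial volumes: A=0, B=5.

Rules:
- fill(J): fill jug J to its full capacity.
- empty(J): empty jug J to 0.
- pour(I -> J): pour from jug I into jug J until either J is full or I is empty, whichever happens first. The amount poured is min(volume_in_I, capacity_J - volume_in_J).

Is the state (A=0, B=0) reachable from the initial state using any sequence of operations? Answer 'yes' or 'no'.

BFS from (A=0, B=5):
  1. empty(B) -> (A=0 B=0)
Target reached → yes.

Answer: yes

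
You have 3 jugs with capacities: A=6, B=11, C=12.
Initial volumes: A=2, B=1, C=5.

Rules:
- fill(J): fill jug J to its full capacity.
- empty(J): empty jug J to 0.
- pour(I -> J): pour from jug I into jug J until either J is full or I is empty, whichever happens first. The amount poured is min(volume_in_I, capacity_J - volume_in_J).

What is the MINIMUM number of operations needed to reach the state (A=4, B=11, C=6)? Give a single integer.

Answer: 6

Derivation:
BFS from (A=2, B=1, C=5). One shortest path:
  1. fill(C) -> (A=2 B=1 C=12)
  2. pour(A -> B) -> (A=0 B=3 C=12)
  3. fill(A) -> (A=6 B=3 C=12)
  4. pour(A -> B) -> (A=0 B=9 C=12)
  5. pour(C -> A) -> (A=6 B=9 C=6)
  6. pour(A -> B) -> (A=4 B=11 C=6)
Reached target in 6 moves.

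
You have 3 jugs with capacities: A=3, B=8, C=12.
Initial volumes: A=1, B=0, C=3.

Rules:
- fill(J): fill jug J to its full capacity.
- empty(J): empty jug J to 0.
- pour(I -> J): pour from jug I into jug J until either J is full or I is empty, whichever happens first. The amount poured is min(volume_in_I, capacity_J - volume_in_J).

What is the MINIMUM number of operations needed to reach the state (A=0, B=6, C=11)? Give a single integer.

Answer: 5

Derivation:
BFS from (A=1, B=0, C=3). One shortest path:
  1. fill(B) -> (A=1 B=8 C=3)
  2. pour(B -> C) -> (A=1 B=0 C=11)
  3. fill(B) -> (A=1 B=8 C=11)
  4. pour(B -> A) -> (A=3 B=6 C=11)
  5. empty(A) -> (A=0 B=6 C=11)
Reached target in 5 moves.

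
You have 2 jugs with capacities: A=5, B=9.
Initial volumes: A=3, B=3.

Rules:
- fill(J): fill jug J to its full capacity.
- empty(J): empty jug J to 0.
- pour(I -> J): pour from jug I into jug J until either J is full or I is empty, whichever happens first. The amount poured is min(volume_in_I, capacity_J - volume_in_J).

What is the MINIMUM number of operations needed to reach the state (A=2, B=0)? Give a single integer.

Answer: 4

Derivation:
BFS from (A=3, B=3). One shortest path:
  1. pour(A -> B) -> (A=0 B=6)
  2. fill(A) -> (A=5 B=6)
  3. pour(A -> B) -> (A=2 B=9)
  4. empty(B) -> (A=2 B=0)
Reached target in 4 moves.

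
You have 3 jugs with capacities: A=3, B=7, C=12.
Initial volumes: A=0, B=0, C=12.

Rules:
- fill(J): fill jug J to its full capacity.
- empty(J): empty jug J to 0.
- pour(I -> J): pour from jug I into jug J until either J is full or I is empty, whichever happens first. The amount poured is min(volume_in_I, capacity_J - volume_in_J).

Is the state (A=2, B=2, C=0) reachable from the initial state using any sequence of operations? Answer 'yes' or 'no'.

BFS from (A=0, B=0, C=12):
  1. pour(C -> A) -> (A=3 B=0 C=9)
  2. empty(A) -> (A=0 B=0 C=9)
  3. pour(C -> B) -> (A=0 B=7 C=2)
  4. pour(C -> A) -> (A=2 B=7 C=0)
  5. pour(B -> C) -> (A=2 B=0 C=7)
  6. fill(B) -> (A=2 B=7 C=7)
  7. pour(B -> C) -> (A=2 B=2 C=12)
  8. empty(C) -> (A=2 B=2 C=0)
Target reached → yes.

Answer: yes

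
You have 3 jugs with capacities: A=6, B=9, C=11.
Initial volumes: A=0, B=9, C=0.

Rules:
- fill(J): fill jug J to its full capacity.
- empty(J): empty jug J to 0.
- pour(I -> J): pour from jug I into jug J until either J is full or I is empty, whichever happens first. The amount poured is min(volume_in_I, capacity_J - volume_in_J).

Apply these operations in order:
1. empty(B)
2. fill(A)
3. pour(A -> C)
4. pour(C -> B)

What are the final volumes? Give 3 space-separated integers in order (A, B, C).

Answer: 0 6 0

Derivation:
Step 1: empty(B) -> (A=0 B=0 C=0)
Step 2: fill(A) -> (A=6 B=0 C=0)
Step 3: pour(A -> C) -> (A=0 B=0 C=6)
Step 4: pour(C -> B) -> (A=0 B=6 C=0)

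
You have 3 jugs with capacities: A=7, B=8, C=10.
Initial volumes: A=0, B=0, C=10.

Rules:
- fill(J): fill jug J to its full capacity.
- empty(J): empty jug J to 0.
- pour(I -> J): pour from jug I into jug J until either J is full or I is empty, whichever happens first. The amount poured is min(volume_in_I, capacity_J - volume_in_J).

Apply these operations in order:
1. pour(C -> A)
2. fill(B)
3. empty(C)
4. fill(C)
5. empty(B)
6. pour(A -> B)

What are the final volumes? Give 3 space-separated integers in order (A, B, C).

Step 1: pour(C -> A) -> (A=7 B=0 C=3)
Step 2: fill(B) -> (A=7 B=8 C=3)
Step 3: empty(C) -> (A=7 B=8 C=0)
Step 4: fill(C) -> (A=7 B=8 C=10)
Step 5: empty(B) -> (A=7 B=0 C=10)
Step 6: pour(A -> B) -> (A=0 B=7 C=10)

Answer: 0 7 10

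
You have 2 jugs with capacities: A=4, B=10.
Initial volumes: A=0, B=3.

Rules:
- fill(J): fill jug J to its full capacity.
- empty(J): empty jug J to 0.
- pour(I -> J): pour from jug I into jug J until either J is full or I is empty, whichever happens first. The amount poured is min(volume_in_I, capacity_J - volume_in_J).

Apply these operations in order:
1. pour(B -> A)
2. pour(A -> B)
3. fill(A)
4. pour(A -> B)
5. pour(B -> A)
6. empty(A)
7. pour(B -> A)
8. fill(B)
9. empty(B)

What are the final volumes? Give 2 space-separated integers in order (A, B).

Answer: 3 0

Derivation:
Step 1: pour(B -> A) -> (A=3 B=0)
Step 2: pour(A -> B) -> (A=0 B=3)
Step 3: fill(A) -> (A=4 B=3)
Step 4: pour(A -> B) -> (A=0 B=7)
Step 5: pour(B -> A) -> (A=4 B=3)
Step 6: empty(A) -> (A=0 B=3)
Step 7: pour(B -> A) -> (A=3 B=0)
Step 8: fill(B) -> (A=3 B=10)
Step 9: empty(B) -> (A=3 B=0)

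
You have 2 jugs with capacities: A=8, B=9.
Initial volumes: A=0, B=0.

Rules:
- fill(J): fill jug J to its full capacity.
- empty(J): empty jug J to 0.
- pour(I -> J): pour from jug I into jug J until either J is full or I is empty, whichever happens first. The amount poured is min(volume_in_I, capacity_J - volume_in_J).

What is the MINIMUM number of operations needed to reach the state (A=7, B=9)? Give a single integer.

Answer: 4

Derivation:
BFS from (A=0, B=0). One shortest path:
  1. fill(A) -> (A=8 B=0)
  2. pour(A -> B) -> (A=0 B=8)
  3. fill(A) -> (A=8 B=8)
  4. pour(A -> B) -> (A=7 B=9)
Reached target in 4 moves.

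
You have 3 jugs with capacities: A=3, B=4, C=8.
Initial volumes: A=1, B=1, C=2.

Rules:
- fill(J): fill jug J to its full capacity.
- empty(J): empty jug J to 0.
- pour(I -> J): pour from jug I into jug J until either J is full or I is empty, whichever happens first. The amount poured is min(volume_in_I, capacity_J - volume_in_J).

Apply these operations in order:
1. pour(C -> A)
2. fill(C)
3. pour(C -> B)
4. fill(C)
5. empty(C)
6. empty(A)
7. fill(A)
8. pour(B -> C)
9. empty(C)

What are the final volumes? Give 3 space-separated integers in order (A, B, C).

Step 1: pour(C -> A) -> (A=3 B=1 C=0)
Step 2: fill(C) -> (A=3 B=1 C=8)
Step 3: pour(C -> B) -> (A=3 B=4 C=5)
Step 4: fill(C) -> (A=3 B=4 C=8)
Step 5: empty(C) -> (A=3 B=4 C=0)
Step 6: empty(A) -> (A=0 B=4 C=0)
Step 7: fill(A) -> (A=3 B=4 C=0)
Step 8: pour(B -> C) -> (A=3 B=0 C=4)
Step 9: empty(C) -> (A=3 B=0 C=0)

Answer: 3 0 0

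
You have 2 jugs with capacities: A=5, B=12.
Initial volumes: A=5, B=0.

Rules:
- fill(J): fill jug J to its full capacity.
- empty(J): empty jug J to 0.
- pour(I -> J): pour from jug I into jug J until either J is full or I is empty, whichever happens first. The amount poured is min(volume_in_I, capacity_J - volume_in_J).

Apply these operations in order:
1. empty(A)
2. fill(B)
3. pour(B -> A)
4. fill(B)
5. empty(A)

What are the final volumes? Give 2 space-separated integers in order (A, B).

Answer: 0 12

Derivation:
Step 1: empty(A) -> (A=0 B=0)
Step 2: fill(B) -> (A=0 B=12)
Step 3: pour(B -> A) -> (A=5 B=7)
Step 4: fill(B) -> (A=5 B=12)
Step 5: empty(A) -> (A=0 B=12)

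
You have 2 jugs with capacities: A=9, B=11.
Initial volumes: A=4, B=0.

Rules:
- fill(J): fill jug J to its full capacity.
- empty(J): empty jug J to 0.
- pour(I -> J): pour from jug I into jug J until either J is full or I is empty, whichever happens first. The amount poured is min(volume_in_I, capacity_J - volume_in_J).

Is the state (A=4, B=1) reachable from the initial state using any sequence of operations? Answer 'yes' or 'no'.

Answer: no

Derivation:
BFS explored all 40 reachable states.
Reachable set includes: (0,0), (0,1), (0,2), (0,3), (0,4), (0,5), (0,6), (0,7), (0,8), (0,9), (0,10), (0,11) ...
Target (A=4, B=1) not in reachable set → no.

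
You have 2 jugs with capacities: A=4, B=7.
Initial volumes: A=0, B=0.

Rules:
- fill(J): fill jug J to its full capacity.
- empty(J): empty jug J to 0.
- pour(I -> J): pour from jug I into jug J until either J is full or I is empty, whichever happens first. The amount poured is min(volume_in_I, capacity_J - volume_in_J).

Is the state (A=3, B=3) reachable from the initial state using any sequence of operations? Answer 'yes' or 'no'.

Answer: no

Derivation:
BFS explored all 22 reachable states.
Reachable set includes: (0,0), (0,1), (0,2), (0,3), (0,4), (0,5), (0,6), (0,7), (1,0), (1,7), (2,0), (2,7) ...
Target (A=3, B=3) not in reachable set → no.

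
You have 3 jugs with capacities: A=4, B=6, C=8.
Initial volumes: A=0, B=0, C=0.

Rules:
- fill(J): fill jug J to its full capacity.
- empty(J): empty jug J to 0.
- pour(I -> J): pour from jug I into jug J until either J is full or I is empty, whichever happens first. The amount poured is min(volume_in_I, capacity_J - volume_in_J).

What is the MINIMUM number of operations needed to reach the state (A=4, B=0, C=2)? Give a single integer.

Answer: 3

Derivation:
BFS from (A=0, B=0, C=0). One shortest path:
  1. fill(B) -> (A=0 B=6 C=0)
  2. pour(B -> A) -> (A=4 B=2 C=0)
  3. pour(B -> C) -> (A=4 B=0 C=2)
Reached target in 3 moves.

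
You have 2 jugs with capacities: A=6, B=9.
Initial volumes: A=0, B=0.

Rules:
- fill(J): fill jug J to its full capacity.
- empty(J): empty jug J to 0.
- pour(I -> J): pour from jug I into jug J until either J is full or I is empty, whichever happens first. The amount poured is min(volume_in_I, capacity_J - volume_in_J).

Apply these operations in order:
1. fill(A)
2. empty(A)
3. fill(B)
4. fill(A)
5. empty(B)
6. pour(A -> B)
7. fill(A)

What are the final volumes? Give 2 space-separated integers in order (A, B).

Step 1: fill(A) -> (A=6 B=0)
Step 2: empty(A) -> (A=0 B=0)
Step 3: fill(B) -> (A=0 B=9)
Step 4: fill(A) -> (A=6 B=9)
Step 5: empty(B) -> (A=6 B=0)
Step 6: pour(A -> B) -> (A=0 B=6)
Step 7: fill(A) -> (A=6 B=6)

Answer: 6 6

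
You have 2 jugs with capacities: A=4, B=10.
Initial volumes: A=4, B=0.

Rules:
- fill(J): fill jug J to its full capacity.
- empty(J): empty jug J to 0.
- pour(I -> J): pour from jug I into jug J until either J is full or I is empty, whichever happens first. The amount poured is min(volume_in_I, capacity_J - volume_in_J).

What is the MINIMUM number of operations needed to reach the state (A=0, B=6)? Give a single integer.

Answer: 4

Derivation:
BFS from (A=4, B=0). One shortest path:
  1. empty(A) -> (A=0 B=0)
  2. fill(B) -> (A=0 B=10)
  3. pour(B -> A) -> (A=4 B=6)
  4. empty(A) -> (A=0 B=6)
Reached target in 4 moves.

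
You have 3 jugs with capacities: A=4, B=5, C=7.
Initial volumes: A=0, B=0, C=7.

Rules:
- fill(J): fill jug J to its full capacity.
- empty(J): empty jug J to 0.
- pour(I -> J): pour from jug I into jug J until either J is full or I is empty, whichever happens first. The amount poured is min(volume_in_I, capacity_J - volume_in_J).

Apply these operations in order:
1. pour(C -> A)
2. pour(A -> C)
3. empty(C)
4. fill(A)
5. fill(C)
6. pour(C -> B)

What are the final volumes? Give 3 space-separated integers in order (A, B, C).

Answer: 4 5 2

Derivation:
Step 1: pour(C -> A) -> (A=4 B=0 C=3)
Step 2: pour(A -> C) -> (A=0 B=0 C=7)
Step 3: empty(C) -> (A=0 B=0 C=0)
Step 4: fill(A) -> (A=4 B=0 C=0)
Step 5: fill(C) -> (A=4 B=0 C=7)
Step 6: pour(C -> B) -> (A=4 B=5 C=2)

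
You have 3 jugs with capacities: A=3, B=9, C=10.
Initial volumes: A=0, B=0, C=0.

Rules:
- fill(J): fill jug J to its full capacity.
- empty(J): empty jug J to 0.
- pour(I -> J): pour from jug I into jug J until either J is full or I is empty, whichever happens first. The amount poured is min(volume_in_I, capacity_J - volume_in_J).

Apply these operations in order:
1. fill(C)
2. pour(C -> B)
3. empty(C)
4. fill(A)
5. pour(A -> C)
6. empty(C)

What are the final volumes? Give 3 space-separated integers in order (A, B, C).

Answer: 0 9 0

Derivation:
Step 1: fill(C) -> (A=0 B=0 C=10)
Step 2: pour(C -> B) -> (A=0 B=9 C=1)
Step 3: empty(C) -> (A=0 B=9 C=0)
Step 4: fill(A) -> (A=3 B=9 C=0)
Step 5: pour(A -> C) -> (A=0 B=9 C=3)
Step 6: empty(C) -> (A=0 B=9 C=0)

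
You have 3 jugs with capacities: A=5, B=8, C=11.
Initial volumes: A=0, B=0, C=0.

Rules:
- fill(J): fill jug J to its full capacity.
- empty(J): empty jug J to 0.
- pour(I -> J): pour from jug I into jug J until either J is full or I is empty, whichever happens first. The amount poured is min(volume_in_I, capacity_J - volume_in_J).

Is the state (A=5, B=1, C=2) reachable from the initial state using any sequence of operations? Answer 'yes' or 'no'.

BFS from (A=0, B=0, C=0):
  1. fill(A) -> (A=5 B=0 C=0)
  2. fill(C) -> (A=5 B=0 C=11)
  3. pour(A -> B) -> (A=0 B=5 C=11)
  4. pour(C -> A) -> (A=5 B=5 C=6)
  5. pour(A -> B) -> (A=2 B=8 C=6)
  6. empty(B) -> (A=2 B=0 C=6)
  7. pour(C -> B) -> (A=2 B=6 C=0)
  8. pour(A -> C) -> (A=0 B=6 C=2)
  9. pour(B -> A) -> (A=5 B=1 C=2)
Target reached → yes.

Answer: yes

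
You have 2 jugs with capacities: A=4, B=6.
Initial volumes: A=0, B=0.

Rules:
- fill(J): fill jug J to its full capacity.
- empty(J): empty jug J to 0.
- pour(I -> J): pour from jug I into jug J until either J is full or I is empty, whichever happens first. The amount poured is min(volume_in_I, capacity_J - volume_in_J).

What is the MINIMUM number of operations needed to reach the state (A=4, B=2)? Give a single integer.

Answer: 2

Derivation:
BFS from (A=0, B=0). One shortest path:
  1. fill(B) -> (A=0 B=6)
  2. pour(B -> A) -> (A=4 B=2)
Reached target in 2 moves.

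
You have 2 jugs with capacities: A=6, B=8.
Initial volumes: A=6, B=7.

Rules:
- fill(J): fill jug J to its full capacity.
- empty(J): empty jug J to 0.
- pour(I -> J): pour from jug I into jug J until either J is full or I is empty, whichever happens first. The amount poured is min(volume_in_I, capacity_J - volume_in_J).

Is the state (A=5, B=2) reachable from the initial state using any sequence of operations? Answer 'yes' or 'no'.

Answer: no

Derivation:
BFS explored all 28 reachable states.
Reachable set includes: (0,0), (0,1), (0,2), (0,3), (0,4), (0,5), (0,6), (0,7), (0,8), (1,0), (1,8), (2,0) ...
Target (A=5, B=2) not in reachable set → no.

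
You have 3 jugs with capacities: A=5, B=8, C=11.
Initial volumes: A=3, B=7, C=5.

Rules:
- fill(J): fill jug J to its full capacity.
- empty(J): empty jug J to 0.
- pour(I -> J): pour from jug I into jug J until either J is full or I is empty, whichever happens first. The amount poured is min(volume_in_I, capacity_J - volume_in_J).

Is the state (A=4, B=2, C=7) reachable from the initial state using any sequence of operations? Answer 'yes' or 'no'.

Answer: no

Derivation:
BFS explored all 369 reachable states.
Reachable set includes: (0,0,0), (0,0,1), (0,0,2), (0,0,3), (0,0,4), (0,0,5), (0,0,6), (0,0,7), (0,0,8), (0,0,9), (0,0,10), (0,0,11) ...
Target (A=4, B=2, C=7) not in reachable set → no.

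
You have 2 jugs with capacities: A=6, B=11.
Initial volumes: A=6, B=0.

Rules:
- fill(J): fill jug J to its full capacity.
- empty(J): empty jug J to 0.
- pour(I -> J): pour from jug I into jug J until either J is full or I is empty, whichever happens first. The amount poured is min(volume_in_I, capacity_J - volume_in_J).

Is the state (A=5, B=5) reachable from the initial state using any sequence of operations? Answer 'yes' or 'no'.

Answer: no

Derivation:
BFS explored all 34 reachable states.
Reachable set includes: (0,0), (0,1), (0,2), (0,3), (0,4), (0,5), (0,6), (0,7), (0,8), (0,9), (0,10), (0,11) ...
Target (A=5, B=5) not in reachable set → no.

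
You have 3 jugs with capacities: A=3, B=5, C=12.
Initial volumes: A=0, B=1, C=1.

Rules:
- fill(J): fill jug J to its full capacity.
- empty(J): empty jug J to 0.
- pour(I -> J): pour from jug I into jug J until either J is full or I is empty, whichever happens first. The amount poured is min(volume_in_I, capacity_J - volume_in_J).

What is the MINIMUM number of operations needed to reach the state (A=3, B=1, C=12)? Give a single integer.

Answer: 2

Derivation:
BFS from (A=0, B=1, C=1). One shortest path:
  1. fill(A) -> (A=3 B=1 C=1)
  2. fill(C) -> (A=3 B=1 C=12)
Reached target in 2 moves.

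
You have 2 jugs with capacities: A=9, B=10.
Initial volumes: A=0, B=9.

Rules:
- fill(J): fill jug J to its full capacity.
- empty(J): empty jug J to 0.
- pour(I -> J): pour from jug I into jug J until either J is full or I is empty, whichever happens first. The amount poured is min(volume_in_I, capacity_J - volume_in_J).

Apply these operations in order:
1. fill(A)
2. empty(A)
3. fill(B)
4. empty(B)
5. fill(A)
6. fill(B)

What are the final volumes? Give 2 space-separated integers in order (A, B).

Answer: 9 10

Derivation:
Step 1: fill(A) -> (A=9 B=9)
Step 2: empty(A) -> (A=0 B=9)
Step 3: fill(B) -> (A=0 B=10)
Step 4: empty(B) -> (A=0 B=0)
Step 5: fill(A) -> (A=9 B=0)
Step 6: fill(B) -> (A=9 B=10)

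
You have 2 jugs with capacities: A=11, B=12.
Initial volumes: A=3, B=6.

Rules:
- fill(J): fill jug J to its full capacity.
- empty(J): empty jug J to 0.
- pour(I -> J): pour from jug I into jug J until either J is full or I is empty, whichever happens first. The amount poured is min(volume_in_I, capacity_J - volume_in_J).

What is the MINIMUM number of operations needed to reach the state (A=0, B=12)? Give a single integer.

BFS from (A=3, B=6). One shortest path:
  1. empty(A) -> (A=0 B=6)
  2. fill(B) -> (A=0 B=12)
Reached target in 2 moves.

Answer: 2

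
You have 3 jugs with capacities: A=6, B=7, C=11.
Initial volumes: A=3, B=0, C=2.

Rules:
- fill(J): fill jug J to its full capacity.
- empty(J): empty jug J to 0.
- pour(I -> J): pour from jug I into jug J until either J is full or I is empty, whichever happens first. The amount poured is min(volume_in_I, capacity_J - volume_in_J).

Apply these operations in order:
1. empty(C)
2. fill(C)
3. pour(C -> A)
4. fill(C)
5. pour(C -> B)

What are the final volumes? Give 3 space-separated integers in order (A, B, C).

Step 1: empty(C) -> (A=3 B=0 C=0)
Step 2: fill(C) -> (A=3 B=0 C=11)
Step 3: pour(C -> A) -> (A=6 B=0 C=8)
Step 4: fill(C) -> (A=6 B=0 C=11)
Step 5: pour(C -> B) -> (A=6 B=7 C=4)

Answer: 6 7 4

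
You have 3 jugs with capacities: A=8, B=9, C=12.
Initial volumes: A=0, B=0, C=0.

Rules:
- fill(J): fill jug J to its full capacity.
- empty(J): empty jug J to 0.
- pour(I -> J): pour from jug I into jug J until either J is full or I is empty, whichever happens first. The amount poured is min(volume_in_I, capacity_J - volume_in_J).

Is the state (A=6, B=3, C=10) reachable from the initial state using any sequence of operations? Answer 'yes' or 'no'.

BFS explored all 554 reachable states.
Reachable set includes: (0,0,0), (0,0,1), (0,0,2), (0,0,3), (0,0,4), (0,0,5), (0,0,6), (0,0,7), (0,0,8), (0,0,9), (0,0,10), (0,0,11) ...
Target (A=6, B=3, C=10) not in reachable set → no.

Answer: no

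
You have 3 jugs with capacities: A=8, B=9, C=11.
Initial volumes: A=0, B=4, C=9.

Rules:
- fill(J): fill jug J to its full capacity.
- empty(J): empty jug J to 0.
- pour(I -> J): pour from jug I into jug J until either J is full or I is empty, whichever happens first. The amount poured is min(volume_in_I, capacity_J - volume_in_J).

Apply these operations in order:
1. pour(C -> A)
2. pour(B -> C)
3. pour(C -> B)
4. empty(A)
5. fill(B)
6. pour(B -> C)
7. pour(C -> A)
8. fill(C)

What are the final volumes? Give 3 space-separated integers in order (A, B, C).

Answer: 8 0 11

Derivation:
Step 1: pour(C -> A) -> (A=8 B=4 C=1)
Step 2: pour(B -> C) -> (A=8 B=0 C=5)
Step 3: pour(C -> B) -> (A=8 B=5 C=0)
Step 4: empty(A) -> (A=0 B=5 C=0)
Step 5: fill(B) -> (A=0 B=9 C=0)
Step 6: pour(B -> C) -> (A=0 B=0 C=9)
Step 7: pour(C -> A) -> (A=8 B=0 C=1)
Step 8: fill(C) -> (A=8 B=0 C=11)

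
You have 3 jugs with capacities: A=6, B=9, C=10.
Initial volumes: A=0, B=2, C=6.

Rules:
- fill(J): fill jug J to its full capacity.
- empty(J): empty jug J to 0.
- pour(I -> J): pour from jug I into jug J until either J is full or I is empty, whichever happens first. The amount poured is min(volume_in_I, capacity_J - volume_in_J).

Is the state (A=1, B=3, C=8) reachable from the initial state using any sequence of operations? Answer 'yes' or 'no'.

Answer: no

Derivation:
BFS explored all 410 reachable states.
Reachable set includes: (0,0,0), (0,0,1), (0,0,2), (0,0,3), (0,0,4), (0,0,5), (0,0,6), (0,0,7), (0,0,8), (0,0,9), (0,0,10), (0,1,0) ...
Target (A=1, B=3, C=8) not in reachable set → no.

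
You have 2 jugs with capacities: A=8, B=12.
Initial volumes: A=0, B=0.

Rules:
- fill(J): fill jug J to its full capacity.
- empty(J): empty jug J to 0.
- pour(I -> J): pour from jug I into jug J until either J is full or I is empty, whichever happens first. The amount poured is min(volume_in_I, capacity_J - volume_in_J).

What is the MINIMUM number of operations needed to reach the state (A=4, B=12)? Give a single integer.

BFS from (A=0, B=0). One shortest path:
  1. fill(A) -> (A=8 B=0)
  2. pour(A -> B) -> (A=0 B=8)
  3. fill(A) -> (A=8 B=8)
  4. pour(A -> B) -> (A=4 B=12)
Reached target in 4 moves.

Answer: 4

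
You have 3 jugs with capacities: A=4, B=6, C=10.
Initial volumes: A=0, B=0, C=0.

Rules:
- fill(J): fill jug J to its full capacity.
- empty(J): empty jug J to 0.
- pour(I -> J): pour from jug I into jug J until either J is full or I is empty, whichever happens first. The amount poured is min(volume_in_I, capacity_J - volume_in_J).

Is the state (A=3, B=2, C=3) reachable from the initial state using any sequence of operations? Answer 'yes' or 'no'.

Answer: no

Derivation:
BFS explored all 64 reachable states.
Reachable set includes: (0,0,0), (0,0,2), (0,0,4), (0,0,6), (0,0,8), (0,0,10), (0,2,0), (0,2,2), (0,2,4), (0,2,6), (0,2,8), (0,2,10) ...
Target (A=3, B=2, C=3) not in reachable set → no.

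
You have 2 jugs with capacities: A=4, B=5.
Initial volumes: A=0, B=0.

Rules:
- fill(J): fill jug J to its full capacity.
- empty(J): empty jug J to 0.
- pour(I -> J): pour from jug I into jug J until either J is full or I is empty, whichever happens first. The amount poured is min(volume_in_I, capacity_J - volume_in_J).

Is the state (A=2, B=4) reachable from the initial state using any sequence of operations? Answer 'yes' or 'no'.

BFS explored all 18 reachable states.
Reachable set includes: (0,0), (0,1), (0,2), (0,3), (0,4), (0,5), (1,0), (1,5), (2,0), (2,5), (3,0), (3,5) ...
Target (A=2, B=4) not in reachable set → no.

Answer: no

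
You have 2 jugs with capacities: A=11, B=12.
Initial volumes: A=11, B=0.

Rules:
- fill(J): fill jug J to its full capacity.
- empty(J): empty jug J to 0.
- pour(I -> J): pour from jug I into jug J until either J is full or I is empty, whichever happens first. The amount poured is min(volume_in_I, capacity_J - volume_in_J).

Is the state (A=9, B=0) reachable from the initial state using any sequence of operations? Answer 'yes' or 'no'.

Answer: yes

Derivation:
BFS from (A=11, B=0):
  1. pour(A -> B) -> (A=0 B=11)
  2. fill(A) -> (A=11 B=11)
  3. pour(A -> B) -> (A=10 B=12)
  4. empty(B) -> (A=10 B=0)
  5. pour(A -> B) -> (A=0 B=10)
  6. fill(A) -> (A=11 B=10)
  7. pour(A -> B) -> (A=9 B=12)
  8. empty(B) -> (A=9 B=0)
Target reached → yes.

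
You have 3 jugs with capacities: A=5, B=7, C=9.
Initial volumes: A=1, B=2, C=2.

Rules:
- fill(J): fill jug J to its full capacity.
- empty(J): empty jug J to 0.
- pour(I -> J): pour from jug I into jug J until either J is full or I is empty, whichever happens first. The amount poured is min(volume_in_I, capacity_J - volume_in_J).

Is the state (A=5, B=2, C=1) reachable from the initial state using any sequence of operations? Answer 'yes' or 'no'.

Answer: yes

Derivation:
BFS from (A=1, B=2, C=2):
  1. empty(C) -> (A=1 B=2 C=0)
  2. pour(A -> C) -> (A=0 B=2 C=1)
  3. fill(A) -> (A=5 B=2 C=1)
Target reached → yes.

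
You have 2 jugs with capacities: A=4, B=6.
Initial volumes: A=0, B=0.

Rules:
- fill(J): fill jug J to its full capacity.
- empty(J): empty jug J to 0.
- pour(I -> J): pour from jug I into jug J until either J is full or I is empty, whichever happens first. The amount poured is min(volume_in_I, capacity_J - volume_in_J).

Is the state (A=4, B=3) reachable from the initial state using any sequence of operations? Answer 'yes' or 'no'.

Answer: no

Derivation:
BFS explored all 10 reachable states.
Reachable set includes: (0,0), (0,2), (0,4), (0,6), (2,0), (2,6), (4,0), (4,2), (4,4), (4,6)
Target (A=4, B=3) not in reachable set → no.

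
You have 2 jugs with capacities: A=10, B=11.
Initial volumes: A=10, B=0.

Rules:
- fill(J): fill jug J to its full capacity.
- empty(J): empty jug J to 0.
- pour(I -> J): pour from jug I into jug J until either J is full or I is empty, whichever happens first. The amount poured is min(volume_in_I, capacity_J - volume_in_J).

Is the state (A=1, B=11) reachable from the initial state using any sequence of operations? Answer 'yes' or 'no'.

BFS from (A=10, B=0):
  1. empty(A) -> (A=0 B=0)
  2. fill(B) -> (A=0 B=11)
  3. pour(B -> A) -> (A=10 B=1)
  4. empty(A) -> (A=0 B=1)
  5. pour(B -> A) -> (A=1 B=0)
  6. fill(B) -> (A=1 B=11)
Target reached → yes.

Answer: yes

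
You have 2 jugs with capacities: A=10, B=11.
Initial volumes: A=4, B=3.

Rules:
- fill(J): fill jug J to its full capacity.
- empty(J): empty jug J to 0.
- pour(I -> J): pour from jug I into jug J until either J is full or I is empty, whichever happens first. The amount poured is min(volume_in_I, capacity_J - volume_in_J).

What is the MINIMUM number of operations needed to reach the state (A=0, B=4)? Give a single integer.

Answer: 2

Derivation:
BFS from (A=4, B=3). One shortest path:
  1. empty(B) -> (A=4 B=0)
  2. pour(A -> B) -> (A=0 B=4)
Reached target in 2 moves.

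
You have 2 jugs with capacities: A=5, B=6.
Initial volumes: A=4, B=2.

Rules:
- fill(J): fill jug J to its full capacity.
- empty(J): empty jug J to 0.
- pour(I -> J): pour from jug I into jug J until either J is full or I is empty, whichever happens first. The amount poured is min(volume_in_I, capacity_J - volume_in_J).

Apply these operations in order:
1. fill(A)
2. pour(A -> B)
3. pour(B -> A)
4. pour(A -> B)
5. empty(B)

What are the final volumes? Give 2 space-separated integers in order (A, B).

Step 1: fill(A) -> (A=5 B=2)
Step 2: pour(A -> B) -> (A=1 B=6)
Step 3: pour(B -> A) -> (A=5 B=2)
Step 4: pour(A -> B) -> (A=1 B=6)
Step 5: empty(B) -> (A=1 B=0)

Answer: 1 0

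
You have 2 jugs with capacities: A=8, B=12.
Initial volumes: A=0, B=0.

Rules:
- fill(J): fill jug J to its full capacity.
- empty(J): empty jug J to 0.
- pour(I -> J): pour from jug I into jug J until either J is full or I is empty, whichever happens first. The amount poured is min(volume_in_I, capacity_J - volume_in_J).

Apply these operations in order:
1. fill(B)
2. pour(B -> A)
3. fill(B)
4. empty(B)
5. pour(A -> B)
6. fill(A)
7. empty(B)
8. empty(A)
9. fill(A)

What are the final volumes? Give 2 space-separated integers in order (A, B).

Step 1: fill(B) -> (A=0 B=12)
Step 2: pour(B -> A) -> (A=8 B=4)
Step 3: fill(B) -> (A=8 B=12)
Step 4: empty(B) -> (A=8 B=0)
Step 5: pour(A -> B) -> (A=0 B=8)
Step 6: fill(A) -> (A=8 B=8)
Step 7: empty(B) -> (A=8 B=0)
Step 8: empty(A) -> (A=0 B=0)
Step 9: fill(A) -> (A=8 B=0)

Answer: 8 0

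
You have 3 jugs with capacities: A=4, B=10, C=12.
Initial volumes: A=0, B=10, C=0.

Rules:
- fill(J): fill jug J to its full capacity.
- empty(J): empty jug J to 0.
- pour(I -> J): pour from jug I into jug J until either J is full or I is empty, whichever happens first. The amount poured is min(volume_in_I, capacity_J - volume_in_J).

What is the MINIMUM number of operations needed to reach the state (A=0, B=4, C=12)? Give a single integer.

BFS from (A=0, B=10, C=0). One shortest path:
  1. fill(A) -> (A=4 B=10 C=0)
  2. empty(B) -> (A=4 B=0 C=0)
  3. fill(C) -> (A=4 B=0 C=12)
  4. pour(A -> B) -> (A=0 B=4 C=12)
Reached target in 4 moves.

Answer: 4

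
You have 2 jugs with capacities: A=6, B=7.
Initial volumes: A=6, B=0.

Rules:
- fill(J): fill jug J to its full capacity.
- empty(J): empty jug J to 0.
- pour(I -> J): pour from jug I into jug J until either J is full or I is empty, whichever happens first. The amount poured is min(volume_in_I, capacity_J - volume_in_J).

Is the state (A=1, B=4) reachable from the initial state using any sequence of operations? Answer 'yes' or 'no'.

BFS explored all 26 reachable states.
Reachable set includes: (0,0), (0,1), (0,2), (0,3), (0,4), (0,5), (0,6), (0,7), (1,0), (1,7), (2,0), (2,7) ...
Target (A=1, B=4) not in reachable set → no.

Answer: no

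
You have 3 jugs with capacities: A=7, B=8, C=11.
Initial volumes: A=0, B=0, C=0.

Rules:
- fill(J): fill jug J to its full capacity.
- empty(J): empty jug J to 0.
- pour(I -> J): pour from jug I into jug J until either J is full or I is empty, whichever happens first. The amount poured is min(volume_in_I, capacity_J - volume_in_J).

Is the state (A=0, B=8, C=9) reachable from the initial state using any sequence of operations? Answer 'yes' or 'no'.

Answer: yes

Derivation:
BFS from (A=0, B=0, C=0):
  1. fill(B) -> (A=0 B=8 C=0)
  2. pour(B -> A) -> (A=7 B=1 C=0)
  3. empty(A) -> (A=0 B=1 C=0)
  4. pour(B -> C) -> (A=0 B=0 C=1)
  5. fill(B) -> (A=0 B=8 C=1)
  6. pour(B -> C) -> (A=0 B=0 C=9)
  7. fill(B) -> (A=0 B=8 C=9)
Target reached → yes.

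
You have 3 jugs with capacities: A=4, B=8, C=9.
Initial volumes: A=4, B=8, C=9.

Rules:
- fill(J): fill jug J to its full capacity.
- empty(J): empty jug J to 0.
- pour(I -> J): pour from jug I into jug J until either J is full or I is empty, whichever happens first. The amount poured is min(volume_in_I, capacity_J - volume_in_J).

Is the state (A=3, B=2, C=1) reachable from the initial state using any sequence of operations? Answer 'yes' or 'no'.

BFS explored all 282 reachable states.
Reachable set includes: (0,0,0), (0,0,1), (0,0,2), (0,0,3), (0,0,4), (0,0,5), (0,0,6), (0,0,7), (0,0,8), (0,0,9), (0,1,0), (0,1,1) ...
Target (A=3, B=2, C=1) not in reachable set → no.

Answer: no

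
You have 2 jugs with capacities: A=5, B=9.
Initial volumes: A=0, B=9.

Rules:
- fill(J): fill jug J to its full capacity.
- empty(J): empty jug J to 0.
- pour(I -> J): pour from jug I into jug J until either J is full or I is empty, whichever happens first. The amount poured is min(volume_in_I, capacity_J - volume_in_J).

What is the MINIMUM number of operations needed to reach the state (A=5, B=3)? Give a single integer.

Answer: 7

Derivation:
BFS from (A=0, B=9). One shortest path:
  1. pour(B -> A) -> (A=5 B=4)
  2. empty(A) -> (A=0 B=4)
  3. pour(B -> A) -> (A=4 B=0)
  4. fill(B) -> (A=4 B=9)
  5. pour(B -> A) -> (A=5 B=8)
  6. empty(A) -> (A=0 B=8)
  7. pour(B -> A) -> (A=5 B=3)
Reached target in 7 moves.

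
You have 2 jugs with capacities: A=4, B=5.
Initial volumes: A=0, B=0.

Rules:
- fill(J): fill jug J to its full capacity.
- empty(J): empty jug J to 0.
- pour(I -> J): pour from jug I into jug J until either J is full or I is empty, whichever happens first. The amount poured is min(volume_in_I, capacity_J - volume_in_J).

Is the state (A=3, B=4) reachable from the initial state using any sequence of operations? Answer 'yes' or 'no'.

BFS explored all 18 reachable states.
Reachable set includes: (0,0), (0,1), (0,2), (0,3), (0,4), (0,5), (1,0), (1,5), (2,0), (2,5), (3,0), (3,5) ...
Target (A=3, B=4) not in reachable set → no.

Answer: no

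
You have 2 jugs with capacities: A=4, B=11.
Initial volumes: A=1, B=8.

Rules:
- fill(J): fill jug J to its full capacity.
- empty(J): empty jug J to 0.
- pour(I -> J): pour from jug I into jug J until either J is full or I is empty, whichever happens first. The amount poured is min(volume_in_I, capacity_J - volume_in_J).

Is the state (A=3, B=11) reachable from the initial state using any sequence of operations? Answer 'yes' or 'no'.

Answer: yes

Derivation:
BFS from (A=1, B=8):
  1. empty(A) -> (A=0 B=8)
  2. fill(B) -> (A=0 B=11)
  3. pour(B -> A) -> (A=4 B=7)
  4. empty(A) -> (A=0 B=7)
  5. pour(B -> A) -> (A=4 B=3)
  6. empty(A) -> (A=0 B=3)
  7. pour(B -> A) -> (A=3 B=0)
  8. fill(B) -> (A=3 B=11)
Target reached → yes.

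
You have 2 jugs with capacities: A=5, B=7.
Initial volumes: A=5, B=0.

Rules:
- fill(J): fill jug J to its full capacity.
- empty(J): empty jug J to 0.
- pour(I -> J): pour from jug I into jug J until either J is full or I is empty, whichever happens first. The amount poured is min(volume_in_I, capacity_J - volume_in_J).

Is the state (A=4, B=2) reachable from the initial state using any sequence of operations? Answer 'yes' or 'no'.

Answer: no

Derivation:
BFS explored all 24 reachable states.
Reachable set includes: (0,0), (0,1), (0,2), (0,3), (0,4), (0,5), (0,6), (0,7), (1,0), (1,7), (2,0), (2,7) ...
Target (A=4, B=2) not in reachable set → no.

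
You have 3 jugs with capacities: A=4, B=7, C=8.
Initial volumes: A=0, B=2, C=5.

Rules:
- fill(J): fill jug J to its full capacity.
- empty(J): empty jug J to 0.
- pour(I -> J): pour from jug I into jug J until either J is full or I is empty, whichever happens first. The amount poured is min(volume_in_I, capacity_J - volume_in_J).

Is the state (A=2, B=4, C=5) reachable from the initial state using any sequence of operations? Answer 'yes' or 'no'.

Answer: no

Derivation:
BFS explored all 234 reachable states.
Reachable set includes: (0,0,0), (0,0,1), (0,0,2), (0,0,3), (0,0,4), (0,0,5), (0,0,6), (0,0,7), (0,0,8), (0,1,0), (0,1,1), (0,1,2) ...
Target (A=2, B=4, C=5) not in reachable set → no.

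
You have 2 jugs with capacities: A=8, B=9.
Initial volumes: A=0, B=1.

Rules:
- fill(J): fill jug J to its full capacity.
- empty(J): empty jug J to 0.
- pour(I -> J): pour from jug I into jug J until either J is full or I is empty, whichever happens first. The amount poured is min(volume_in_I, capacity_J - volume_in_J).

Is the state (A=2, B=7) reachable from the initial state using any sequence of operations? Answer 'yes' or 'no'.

Answer: no

Derivation:
BFS explored all 34 reachable states.
Reachable set includes: (0,0), (0,1), (0,2), (0,3), (0,4), (0,5), (0,6), (0,7), (0,8), (0,9), (1,0), (1,9) ...
Target (A=2, B=7) not in reachable set → no.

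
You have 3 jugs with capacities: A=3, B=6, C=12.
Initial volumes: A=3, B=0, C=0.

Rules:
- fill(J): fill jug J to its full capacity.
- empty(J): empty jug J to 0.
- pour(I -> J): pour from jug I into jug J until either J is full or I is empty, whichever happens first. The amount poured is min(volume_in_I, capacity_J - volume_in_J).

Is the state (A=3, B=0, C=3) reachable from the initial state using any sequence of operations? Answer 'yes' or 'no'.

BFS from (A=3, B=0, C=0):
  1. pour(A -> C) -> (A=0 B=0 C=3)
  2. fill(A) -> (A=3 B=0 C=3)
Target reached → yes.

Answer: yes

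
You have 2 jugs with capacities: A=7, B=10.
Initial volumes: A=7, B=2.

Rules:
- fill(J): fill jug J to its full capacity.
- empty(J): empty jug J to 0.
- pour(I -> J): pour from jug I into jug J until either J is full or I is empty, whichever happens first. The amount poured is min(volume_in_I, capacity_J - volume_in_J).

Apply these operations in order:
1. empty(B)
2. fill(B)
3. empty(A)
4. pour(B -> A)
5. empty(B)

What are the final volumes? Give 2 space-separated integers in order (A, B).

Answer: 7 0

Derivation:
Step 1: empty(B) -> (A=7 B=0)
Step 2: fill(B) -> (A=7 B=10)
Step 3: empty(A) -> (A=0 B=10)
Step 4: pour(B -> A) -> (A=7 B=3)
Step 5: empty(B) -> (A=7 B=0)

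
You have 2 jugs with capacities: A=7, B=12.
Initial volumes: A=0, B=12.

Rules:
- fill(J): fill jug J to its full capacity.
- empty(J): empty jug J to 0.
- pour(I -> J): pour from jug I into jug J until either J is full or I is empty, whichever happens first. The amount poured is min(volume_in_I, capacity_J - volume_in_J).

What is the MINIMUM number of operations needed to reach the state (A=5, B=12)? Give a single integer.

BFS from (A=0, B=12). One shortest path:
  1. pour(B -> A) -> (A=7 B=5)
  2. empty(A) -> (A=0 B=5)
  3. pour(B -> A) -> (A=5 B=0)
  4. fill(B) -> (A=5 B=12)
Reached target in 4 moves.

Answer: 4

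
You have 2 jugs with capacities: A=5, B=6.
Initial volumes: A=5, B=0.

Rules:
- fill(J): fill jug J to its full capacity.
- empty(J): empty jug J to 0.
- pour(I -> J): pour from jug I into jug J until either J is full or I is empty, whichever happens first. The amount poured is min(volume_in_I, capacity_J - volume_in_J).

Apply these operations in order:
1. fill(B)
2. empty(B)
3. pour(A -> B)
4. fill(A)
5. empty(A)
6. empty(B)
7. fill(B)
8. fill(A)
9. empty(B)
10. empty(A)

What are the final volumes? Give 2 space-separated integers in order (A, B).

Answer: 0 0

Derivation:
Step 1: fill(B) -> (A=5 B=6)
Step 2: empty(B) -> (A=5 B=0)
Step 3: pour(A -> B) -> (A=0 B=5)
Step 4: fill(A) -> (A=5 B=5)
Step 5: empty(A) -> (A=0 B=5)
Step 6: empty(B) -> (A=0 B=0)
Step 7: fill(B) -> (A=0 B=6)
Step 8: fill(A) -> (A=5 B=6)
Step 9: empty(B) -> (A=5 B=0)
Step 10: empty(A) -> (A=0 B=0)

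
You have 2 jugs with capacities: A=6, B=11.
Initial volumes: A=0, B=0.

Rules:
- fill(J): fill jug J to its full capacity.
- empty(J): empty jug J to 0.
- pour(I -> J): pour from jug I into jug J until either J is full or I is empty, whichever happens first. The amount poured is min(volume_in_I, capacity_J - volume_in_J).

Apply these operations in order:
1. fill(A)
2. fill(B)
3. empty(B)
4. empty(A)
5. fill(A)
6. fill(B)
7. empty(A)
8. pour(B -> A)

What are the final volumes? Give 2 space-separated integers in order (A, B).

Step 1: fill(A) -> (A=6 B=0)
Step 2: fill(B) -> (A=6 B=11)
Step 3: empty(B) -> (A=6 B=0)
Step 4: empty(A) -> (A=0 B=0)
Step 5: fill(A) -> (A=6 B=0)
Step 6: fill(B) -> (A=6 B=11)
Step 7: empty(A) -> (A=0 B=11)
Step 8: pour(B -> A) -> (A=6 B=5)

Answer: 6 5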